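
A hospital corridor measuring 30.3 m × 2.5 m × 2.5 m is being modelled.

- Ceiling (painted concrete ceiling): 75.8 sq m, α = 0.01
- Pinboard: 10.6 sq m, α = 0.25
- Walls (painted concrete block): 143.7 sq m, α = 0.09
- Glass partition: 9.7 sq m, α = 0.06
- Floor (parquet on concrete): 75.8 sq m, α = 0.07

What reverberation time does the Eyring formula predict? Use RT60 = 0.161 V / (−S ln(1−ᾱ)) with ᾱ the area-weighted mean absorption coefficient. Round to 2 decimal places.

1.32 s

Total surface area S = 75.8 + 10.6 + 143.7 + 9.7 + 75.8 = 315.6 sq m.
Σ(Sᵢαᵢ) = 75.8×0.01 + 10.6×0.25 + 143.7×0.09 + 9.7×0.06 + 75.8×0.07 = 22.229.
Mean coefficient ᾱ = A/S = 0.0704.
−S·ln(1−ᾱ) = −315.6 × ln(1 − 0.0704) = 23.039.
V = 30.3 × 2.5 × 2.5 = 189.375 m³.
T = 0.161·V/[−S·ln(1−ᾱ)] = 0.161·189.375/23.039 = 1.32 s.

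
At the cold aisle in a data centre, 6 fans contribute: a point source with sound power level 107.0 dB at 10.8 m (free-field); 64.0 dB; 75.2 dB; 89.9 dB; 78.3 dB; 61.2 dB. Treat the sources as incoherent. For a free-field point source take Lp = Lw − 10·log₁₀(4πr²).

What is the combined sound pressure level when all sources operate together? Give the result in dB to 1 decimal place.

Source at 10.8 m: Lp = 107.0 − 10·log₁₀(4π·10.8²) = 107.0 − 10·log₁₀(1465.741) = 75.3 dB.
Converting to relative power and adding: 10^(75.3/10) + 10^(64.0/10) + 10^(75.2/10) + 10^(89.9/10) + 10^(78.3/10) + 10^(61.2/10) = 1.116e+09.
Back to dB: 10·log₁₀ Σ = 90.5 dB.

90.5 dB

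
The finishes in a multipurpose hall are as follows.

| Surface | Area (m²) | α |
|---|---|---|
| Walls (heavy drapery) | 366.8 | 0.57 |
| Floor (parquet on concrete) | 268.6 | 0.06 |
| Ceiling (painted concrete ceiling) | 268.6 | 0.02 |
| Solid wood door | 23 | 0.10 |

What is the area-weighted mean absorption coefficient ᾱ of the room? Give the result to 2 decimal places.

0.25

S = Σ Sᵢ = 366.8 + 268.6 + 268.6 + 23 = 927.0 m².
Weighted sum Σ Sα = 232.864.
ᾱ = 232.864 / 927.0 = 0.25.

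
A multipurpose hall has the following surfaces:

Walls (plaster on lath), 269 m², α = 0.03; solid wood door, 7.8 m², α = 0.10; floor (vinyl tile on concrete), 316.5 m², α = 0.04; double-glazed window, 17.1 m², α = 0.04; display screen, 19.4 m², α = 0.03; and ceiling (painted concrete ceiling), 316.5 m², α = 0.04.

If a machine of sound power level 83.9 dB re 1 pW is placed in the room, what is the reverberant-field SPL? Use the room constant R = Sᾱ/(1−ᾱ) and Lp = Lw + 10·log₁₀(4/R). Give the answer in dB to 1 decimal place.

Σ(Sᵢαᵢ) = 269·0.03 + 7.8·0.10 + 316.5·0.04 + 17.1·0.04 + 19.4·0.03 + 316.5·0.04 = 35.436; total area S = 946.3 m².
ᾱ = 0.0374, so room constant R = A/(1−ᾱ) = 36.813 m².
Lp = Lw + 10 log₁₀(4/R) = 83.9 -9.64 = 74.3 dB.

74.3 dB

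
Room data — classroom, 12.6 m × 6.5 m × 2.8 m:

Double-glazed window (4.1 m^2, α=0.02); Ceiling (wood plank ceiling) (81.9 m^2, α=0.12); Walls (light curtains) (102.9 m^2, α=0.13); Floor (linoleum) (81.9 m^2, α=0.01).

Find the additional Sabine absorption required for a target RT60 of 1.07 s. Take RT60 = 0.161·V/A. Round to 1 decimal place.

A₁ = Σ Sᵢαᵢ = 4.1·0.02 + 81.9·0.12 + 102.9·0.13 + 81.9·0.01 = 24.106 sabins.
Target A₂ = 0.161·229.32/1.07 = 34.505 sabins (V = 229.32 m³).
Additional absorption ΔA = 34.505 − 24.106 = 10.4 sabins.

10.4 sabins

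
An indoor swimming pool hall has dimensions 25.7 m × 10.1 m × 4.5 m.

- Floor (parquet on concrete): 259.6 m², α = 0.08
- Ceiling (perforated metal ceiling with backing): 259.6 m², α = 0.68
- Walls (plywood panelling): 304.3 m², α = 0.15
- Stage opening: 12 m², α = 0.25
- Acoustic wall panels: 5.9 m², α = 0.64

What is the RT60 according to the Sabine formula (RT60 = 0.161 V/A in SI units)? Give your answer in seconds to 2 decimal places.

A = Σ Sᵢαᵢ = 259.6×0.08 + 259.6×0.68 + 304.3×0.15 + 12×0.25 + 5.9×0.64 = 249.717 sabins.
Room volume: 1168.065 m³.
T = 0.161 V/A = 0.161·1168.065/249.717 = 0.75 s.

0.75 s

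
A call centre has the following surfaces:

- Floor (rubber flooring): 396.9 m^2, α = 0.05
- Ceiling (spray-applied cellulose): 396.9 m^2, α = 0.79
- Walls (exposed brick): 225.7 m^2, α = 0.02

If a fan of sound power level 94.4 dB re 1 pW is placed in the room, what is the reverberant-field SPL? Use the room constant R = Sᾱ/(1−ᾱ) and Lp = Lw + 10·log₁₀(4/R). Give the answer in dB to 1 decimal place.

A = 337.910 sabins; S = 1019.5 m^2.
ᾱ = 337.910/1019.5 = 0.3314; R = Sᾱ/(1−ᾱ) = 337.910/(1−0.3314) = 505.399 m^2.
Lp = 94.4 + 10·log₁₀(4/505.399) = 94.4 + (-21.02) = 73.4 dB.

73.4 dB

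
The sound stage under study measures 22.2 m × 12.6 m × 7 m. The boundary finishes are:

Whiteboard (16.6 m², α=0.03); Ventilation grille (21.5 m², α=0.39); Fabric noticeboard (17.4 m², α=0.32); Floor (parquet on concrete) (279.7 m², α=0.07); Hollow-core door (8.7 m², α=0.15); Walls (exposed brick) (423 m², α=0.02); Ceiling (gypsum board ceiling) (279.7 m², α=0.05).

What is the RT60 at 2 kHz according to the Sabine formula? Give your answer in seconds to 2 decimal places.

Equivalent absorption area: A = 16.6*0.03 + 21.5*0.39 + 17.4*0.32 + 279.7*0.07 + 8.7*0.15 + 423*0.02 + 279.7*0.05 = 57.780 m².
V = 22.2·12.6·7 = 1958.04 m³.
Sabine: RT60 = 0.161 × 1958.04 / 57.780 = 5.46 s.

5.46 seconds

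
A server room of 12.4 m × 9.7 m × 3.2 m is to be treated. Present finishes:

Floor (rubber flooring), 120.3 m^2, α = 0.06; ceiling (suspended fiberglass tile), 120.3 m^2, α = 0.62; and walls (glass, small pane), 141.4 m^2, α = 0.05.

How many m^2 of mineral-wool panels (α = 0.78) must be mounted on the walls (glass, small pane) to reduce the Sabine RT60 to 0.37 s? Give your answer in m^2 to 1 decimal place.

A₁ = Σ Sᵢαᵢ = 120.3*0.06 + 120.3*0.62 + 141.4*0.05 = 88.874 sabins.
Required A₂ = 0.161·384.896/0.37 = 167.482 sabins.
Absorption to add: 167.482 − 88.874 = 78.608 sabins.
Each m^2 of panel replacing the walls (glass, small pane) adds (0.78 − 0.05) = 0.73 sabins.
Area = ΔA/Δα = 78.608/0.73 = 107.7 m^2.

107.7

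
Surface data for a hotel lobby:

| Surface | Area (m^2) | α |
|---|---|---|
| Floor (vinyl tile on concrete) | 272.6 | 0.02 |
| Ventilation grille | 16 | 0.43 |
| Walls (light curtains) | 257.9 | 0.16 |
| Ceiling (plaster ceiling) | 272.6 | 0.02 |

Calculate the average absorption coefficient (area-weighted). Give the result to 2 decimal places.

Total surface area S = 819.1 m^2.
A = 272.6·0.02 + 16·0.43 + 257.9·0.16 + 272.6·0.02 = 59.048 sabins.
ᾱ = 59.048 / 819.1 = 0.07.

0.07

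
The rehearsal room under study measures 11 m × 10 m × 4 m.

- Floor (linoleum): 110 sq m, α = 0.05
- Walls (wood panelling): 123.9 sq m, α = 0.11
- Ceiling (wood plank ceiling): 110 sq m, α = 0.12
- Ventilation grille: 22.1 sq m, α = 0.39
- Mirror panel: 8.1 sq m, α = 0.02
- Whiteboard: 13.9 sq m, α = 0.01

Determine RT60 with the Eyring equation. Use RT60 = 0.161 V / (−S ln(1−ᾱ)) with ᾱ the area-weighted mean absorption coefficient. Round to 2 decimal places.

1.62 s

Total surface area S = 110 + 123.9 + 110 + 22.1 + 8.1 + 13.9 = 388.0 sq m.
Σ(Sᵢαᵢ) = 110·0.05 + 123.9·0.11 + 110·0.12 + 22.1·0.39 + 8.1·0.02 + 13.9·0.01 = 41.249.
Mean coefficient ᾱ = A/S = 0.1063.
−S·ln(1−ᾱ) = −388.0 × ln(1 − 0.1063) = 43.605.
V = 11 × 10 × 4 = 440 m³.
RT60 = 0.161 × 440 / 43.605 = 1.62 s.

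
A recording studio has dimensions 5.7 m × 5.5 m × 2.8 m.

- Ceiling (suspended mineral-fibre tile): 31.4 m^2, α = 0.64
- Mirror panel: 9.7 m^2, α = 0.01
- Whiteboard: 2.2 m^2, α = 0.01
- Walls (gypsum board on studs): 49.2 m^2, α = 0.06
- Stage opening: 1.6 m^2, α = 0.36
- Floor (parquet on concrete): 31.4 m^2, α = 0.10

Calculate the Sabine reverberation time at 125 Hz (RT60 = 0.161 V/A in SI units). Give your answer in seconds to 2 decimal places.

Summing Sᵢαᵢ: 20.096 + 0.097 + 0.022 + 2.952 + 0.576 + 3.140 → A = 26.883 sabins.
Room volume: 87.78 m³.
T = 0.161 V/A = 0.161·87.78/26.883 = 0.53 s.

0.53 sec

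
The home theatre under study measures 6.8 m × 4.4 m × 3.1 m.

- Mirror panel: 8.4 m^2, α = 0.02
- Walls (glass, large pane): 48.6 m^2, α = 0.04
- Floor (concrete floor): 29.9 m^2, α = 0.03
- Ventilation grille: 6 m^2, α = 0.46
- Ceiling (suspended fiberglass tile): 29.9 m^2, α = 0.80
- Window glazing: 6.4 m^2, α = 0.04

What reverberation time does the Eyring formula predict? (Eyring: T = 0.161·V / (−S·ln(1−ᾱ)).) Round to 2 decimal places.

Total surface area S = 8.4 + 48.6 + 29.9 + 6 + 29.9 + 6.4 = 129.2 m^2.
Σ(Sᵢαᵢ) = 8.4·0.02 + 48.6·0.04 + 29.9·0.03 + 6·0.46 + 29.9·0.80 + 6.4·0.04 = 29.945.
Mean coefficient ᾱ = A/S = 0.2318.
−S·ln(1−ᾱ) = −129.2 × ln(1 − 0.2318) = 34.071.
V = 6.8 × 4.4 × 3.1 = 92.752 m³.
T = 0.161·V/[−S·ln(1−ᾱ)] = 0.161·92.752/34.071 = 0.44 s.

0.44 s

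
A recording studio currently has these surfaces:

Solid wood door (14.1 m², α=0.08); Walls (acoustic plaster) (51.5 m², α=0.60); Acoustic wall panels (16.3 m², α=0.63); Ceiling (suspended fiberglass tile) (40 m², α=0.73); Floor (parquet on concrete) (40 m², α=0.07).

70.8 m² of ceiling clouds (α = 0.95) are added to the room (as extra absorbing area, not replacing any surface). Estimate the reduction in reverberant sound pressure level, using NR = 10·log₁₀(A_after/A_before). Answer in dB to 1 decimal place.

2.8 dB

Summing Sᵢαᵢ: 1.128 + 30.900 + 10.269 + 29.200 + 2.800 → A_before = 74.297 sabins.
Added absorption = 70.8 × 0.95 = 67.260 sabins.
New total A_after = 141.557 sabins.
Reduction = 10 log₁₀(A_after/A_before) = 10 log₁₀(1.9053) = 2.8 dB.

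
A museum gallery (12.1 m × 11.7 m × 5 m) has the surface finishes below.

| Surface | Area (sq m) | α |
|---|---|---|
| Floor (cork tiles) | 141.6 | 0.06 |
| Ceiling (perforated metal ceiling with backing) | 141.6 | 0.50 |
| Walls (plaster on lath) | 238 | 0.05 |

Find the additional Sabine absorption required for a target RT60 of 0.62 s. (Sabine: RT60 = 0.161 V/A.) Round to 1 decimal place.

92.6 sabins

Equivalent absorption area: A₁ = 141.6×0.06 + 141.6×0.50 + 238×0.05 = 91.196 sq m.
Target A₂ = 0.161·707.85/0.62 = 183.813 sabins (V = 707.85 m³).
Shortfall: 183.813 − 91.196 = 92.6 sabins.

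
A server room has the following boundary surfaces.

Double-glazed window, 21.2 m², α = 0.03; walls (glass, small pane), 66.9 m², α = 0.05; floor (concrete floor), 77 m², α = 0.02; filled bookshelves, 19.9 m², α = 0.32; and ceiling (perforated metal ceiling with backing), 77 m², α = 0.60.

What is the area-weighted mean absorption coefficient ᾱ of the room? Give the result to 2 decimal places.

0.22

S = Σ Sᵢ = 21.2 + 66.9 + 77 + 19.9 + 77 = 262.0 m².
A = 21.2×0.03 + 66.9×0.05 + 77×0.02 + 19.9×0.32 + 77×0.60 = 58.089 sabins.
ᾱ = A/S = 0.22.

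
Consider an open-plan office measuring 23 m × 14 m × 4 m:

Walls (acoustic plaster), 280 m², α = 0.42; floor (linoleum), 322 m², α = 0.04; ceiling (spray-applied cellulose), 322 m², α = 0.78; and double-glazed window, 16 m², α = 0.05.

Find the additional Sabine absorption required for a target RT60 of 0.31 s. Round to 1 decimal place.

286.5 sabins

Equivalent absorption area: A₁ = 280*0.42 + 322*0.04 + 322*0.78 + 16*0.05 = 382.440 m².
V = 1288 m³. Required absorption A₂ = 0.161 × 1288 / 0.31 = 668.929 sabins.
ΔA = A₂ − A₁ = 668.929 − 382.440 = 286.5 sabins.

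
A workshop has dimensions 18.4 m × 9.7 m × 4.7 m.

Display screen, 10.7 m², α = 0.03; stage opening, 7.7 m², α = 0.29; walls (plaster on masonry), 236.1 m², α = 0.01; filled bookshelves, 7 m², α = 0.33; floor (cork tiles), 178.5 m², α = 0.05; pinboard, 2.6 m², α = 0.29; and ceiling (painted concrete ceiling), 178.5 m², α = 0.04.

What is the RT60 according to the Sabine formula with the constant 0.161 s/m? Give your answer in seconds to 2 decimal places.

Equivalent absorption area: A = 10.7×0.03 + 7.7×0.29 + 236.1×0.01 + 7×0.33 + 178.5×0.05 + 2.6×0.29 + 178.5×0.04 = 24.044 m².
Room volume: 838.856 m³.
RT60 = 0.161 · V / A = 0.161 × 838.856 / 24.044 = 5.62 s.

5.62 s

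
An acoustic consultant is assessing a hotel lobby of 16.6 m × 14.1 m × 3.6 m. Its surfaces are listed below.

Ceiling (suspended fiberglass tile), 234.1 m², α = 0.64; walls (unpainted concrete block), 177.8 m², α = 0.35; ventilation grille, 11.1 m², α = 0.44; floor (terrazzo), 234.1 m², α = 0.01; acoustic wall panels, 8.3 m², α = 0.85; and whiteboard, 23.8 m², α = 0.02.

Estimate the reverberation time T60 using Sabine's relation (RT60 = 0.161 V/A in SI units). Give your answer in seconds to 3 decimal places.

A = Σ Sᵢαᵢ = 234.1·0.64 + 177.8·0.35 + 11.1·0.44 + 234.1·0.01 + 8.3·0.85 + 23.8·0.02 = 226.810 sabins.
Volume V = 16.6 × 14.1 × 3.6 = 842.616 m³.
RT60 = 0.161 · V / A = 0.161 × 842.616 / 226.810 = 0.598 s.

0.598 seconds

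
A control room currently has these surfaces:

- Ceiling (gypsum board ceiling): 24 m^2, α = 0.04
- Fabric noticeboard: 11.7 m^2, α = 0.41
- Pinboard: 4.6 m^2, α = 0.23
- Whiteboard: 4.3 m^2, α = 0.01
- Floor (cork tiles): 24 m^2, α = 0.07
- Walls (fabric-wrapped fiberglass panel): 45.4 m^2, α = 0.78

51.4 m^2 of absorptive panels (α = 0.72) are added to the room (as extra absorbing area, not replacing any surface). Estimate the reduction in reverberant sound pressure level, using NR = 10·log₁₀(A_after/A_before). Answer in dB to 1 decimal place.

2.7 dB

A_before = Σ Sᵢαᵢ = 24·0.04 + 11.7·0.41 + 4.6·0.23 + 4.3·0.01 + 24·0.07 + 45.4·0.78 = 43.950 sabins.
Added absorption = 51.4 × 0.72 = 37.008 sabins.
A_after = 43.950 + 37.008 = 80.958 sabins.
NR = 10·log₁₀(80.958/43.950) = 2.7 dB.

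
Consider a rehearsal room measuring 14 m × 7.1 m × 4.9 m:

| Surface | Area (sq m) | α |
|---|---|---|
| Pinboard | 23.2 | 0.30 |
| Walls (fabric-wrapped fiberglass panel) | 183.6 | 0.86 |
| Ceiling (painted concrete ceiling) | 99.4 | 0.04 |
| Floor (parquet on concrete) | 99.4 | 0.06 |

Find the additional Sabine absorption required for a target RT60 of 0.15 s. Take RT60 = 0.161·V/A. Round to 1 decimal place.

A₁ = Σ Sᵢαᵢ = 23.2×0.30 + 183.6×0.86 + 99.4×0.04 + 99.4×0.06 = 174.796 sabins.
Target A₂ = 0.161·487.06/0.15 = 522.778 sabins (V = 487.06 m³).
Additional absorption ΔA = 522.778 − 174.796 = 348.0 sabins.

348.0 sabins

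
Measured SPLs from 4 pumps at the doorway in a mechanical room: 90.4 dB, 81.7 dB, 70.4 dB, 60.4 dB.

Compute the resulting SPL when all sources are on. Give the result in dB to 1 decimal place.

Sum in the linear (power) domain: Σ 10^(Lᵢ/10) = 10^(90.4/10) + 10^(81.7/10) + 10^(70.4/10) + 10^(60.4/10) = 1.256e+09.
Combined level = 10 log₁₀(1.256e+09) = 91.0 dB.

91.0 dB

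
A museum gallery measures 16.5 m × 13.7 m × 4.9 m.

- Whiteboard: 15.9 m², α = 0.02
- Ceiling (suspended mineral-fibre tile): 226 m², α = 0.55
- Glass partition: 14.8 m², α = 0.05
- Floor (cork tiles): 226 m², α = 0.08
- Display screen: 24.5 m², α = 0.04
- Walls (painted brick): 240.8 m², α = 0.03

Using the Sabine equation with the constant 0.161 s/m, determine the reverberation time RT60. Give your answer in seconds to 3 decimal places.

Summing Sᵢαᵢ: 0.318 + 124.300 + 0.740 + 18.080 + 0.980 + 7.224 → A = 151.642 sabins.
Volume V = 16.5 × 13.7 × 4.9 = 1107.645 m³.
Sabine: RT60 = 0.161 × 1107.645 / 151.642 = 1.176 s.

1.176 seconds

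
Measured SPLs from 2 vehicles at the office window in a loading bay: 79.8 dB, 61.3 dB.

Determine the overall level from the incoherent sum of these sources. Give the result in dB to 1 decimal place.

Sum in the linear (power) domain: Σ 10^(Lᵢ/10) = 10^(79.8/10) + 10^(61.3/10) = 9.685e+07.
Combined level = 10 log₁₀(9.685e+07) = 79.9 dB.

79.9 dB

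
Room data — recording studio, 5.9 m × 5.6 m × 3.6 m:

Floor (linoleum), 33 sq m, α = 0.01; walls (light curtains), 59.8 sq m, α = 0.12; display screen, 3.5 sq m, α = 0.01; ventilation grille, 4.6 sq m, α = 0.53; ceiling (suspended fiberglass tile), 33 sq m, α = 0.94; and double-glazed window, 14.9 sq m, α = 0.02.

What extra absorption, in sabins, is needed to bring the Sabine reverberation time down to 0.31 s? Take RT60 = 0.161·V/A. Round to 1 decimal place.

Total absorption A₁ = 33*0.01 + 59.8*0.12 + 3.5*0.01 + 4.6*0.53 + 33*0.94 + 14.9*0.02
  = 0.330 + 7.176 + 0.035 + 2.438 + 31.020 + 0.298 = 41.297 sq m sabins.
Target A₂ = 0.161·118.944/0.31 = 61.774 sabins (V = 118.944 m³).
Additional absorption ΔA = 61.774 − 41.297 = 20.5 sabins.

20.5 sabins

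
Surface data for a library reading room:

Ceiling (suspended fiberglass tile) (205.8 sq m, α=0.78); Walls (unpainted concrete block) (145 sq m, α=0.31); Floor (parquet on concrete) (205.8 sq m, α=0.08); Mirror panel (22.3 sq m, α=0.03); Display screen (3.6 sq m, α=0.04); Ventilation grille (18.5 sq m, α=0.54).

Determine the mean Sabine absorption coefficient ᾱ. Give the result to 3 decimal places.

S = Σ Sᵢ = 205.8 + 145 + 205.8 + 22.3 + 3.6 + 18.5 = 601.0 sq m.
Σ(Sᵢαᵢ) = 205.8·0.78 + 145·0.31 + 205.8·0.08 + 22.3·0.03 + 3.6·0.04 + 18.5·0.54 = 232.741.
ᾱ = 232.741 / 601.0 = 0.387.

0.387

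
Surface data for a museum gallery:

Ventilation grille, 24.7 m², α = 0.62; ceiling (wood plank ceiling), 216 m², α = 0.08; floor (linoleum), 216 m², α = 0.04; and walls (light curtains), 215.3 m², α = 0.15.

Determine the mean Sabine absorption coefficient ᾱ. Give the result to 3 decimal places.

Total surface area S = 672.0 m².
A = 24.7*0.62 + 216*0.08 + 216*0.04 + 215.3*0.15 = 73.529 sabins.
ᾱ = A/S = 0.109.

0.109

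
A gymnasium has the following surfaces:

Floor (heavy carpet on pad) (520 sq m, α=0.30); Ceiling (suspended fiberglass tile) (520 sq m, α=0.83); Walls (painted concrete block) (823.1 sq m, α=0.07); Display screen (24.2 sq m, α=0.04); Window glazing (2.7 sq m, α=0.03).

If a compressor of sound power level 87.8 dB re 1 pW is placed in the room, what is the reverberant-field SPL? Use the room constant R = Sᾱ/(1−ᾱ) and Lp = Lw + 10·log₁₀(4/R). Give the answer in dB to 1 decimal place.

63.9 dB

A = 646.266 sabins; S = 1890.0 sq m.
ᾱ = 646.266/1890.0 = 0.3419; R = Sᾱ/(1−ᾱ) = 646.266/(1−0.3419) = 982.018 sq m.
Lp = Lw + 10 log₁₀(4/R) = 87.8 -23.90 = 63.9 dB.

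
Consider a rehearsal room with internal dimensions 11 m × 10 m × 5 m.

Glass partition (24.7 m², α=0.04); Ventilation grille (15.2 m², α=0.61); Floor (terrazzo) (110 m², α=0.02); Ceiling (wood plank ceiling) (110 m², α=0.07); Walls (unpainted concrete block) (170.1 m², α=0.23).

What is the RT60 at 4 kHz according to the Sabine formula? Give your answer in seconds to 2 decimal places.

1.49 s

Total absorption A = 24.7·0.04 + 15.2·0.61 + 110·0.02 + 110·0.07 + 170.1·0.23
  = 0.988 + 9.272 + 2.200 + 7.700 + 39.123 = 59.283 m² sabins.
Volume V = 11 × 10 × 5 = 550 m³.
Sabine: RT60 = 0.161 × 550 / 59.283 = 1.49 s.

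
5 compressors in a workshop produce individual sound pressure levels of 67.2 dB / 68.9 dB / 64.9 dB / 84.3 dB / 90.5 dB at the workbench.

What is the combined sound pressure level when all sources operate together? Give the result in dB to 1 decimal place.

Σ 10^(Lᵢ/10) = 1.407e+09.
Combined level = 10 log₁₀(1.407e+09) = 91.5 dB.

91.5 dB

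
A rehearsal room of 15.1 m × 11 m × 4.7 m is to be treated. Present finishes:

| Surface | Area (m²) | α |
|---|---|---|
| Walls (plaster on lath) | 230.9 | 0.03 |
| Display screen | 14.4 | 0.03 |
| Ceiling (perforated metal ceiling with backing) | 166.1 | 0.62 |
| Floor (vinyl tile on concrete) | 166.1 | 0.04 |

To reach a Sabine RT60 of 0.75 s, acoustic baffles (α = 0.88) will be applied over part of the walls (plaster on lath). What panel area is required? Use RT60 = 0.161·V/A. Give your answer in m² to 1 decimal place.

Equivalent absorption area: A₁ = 230.9×0.03 + 14.4×0.03 + 166.1×0.62 + 166.1×0.04 = 116.985 m².
V = 780.67 m³. Target absorption A₂ = 0.161 × 780.67 / 0.75 = 167.584 sabins.
ΔA needed = 167.584 − 116.985 = 50.599 sabins.
Each m² of panel replacing the walls (plaster on lath) adds (0.88 − 0.03) = 0.85 sabins.
Panel area = 50.599 / 0.85 = 59.5 m².

59.5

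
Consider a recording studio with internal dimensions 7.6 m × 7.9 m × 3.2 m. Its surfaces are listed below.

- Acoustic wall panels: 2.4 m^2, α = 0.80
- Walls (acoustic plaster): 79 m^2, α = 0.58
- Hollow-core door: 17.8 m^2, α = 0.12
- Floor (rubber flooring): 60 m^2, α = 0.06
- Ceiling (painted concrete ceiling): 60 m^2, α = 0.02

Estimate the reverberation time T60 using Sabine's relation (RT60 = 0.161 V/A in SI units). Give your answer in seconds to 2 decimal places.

A = Σ Sᵢαᵢ = 2.4·0.80 + 79·0.58 + 17.8·0.12 + 60·0.06 + 60·0.02 = 54.676 sabins.
Volume V = 7.6 × 7.9 × 3.2 = 192.128 m³.
T = 0.161 V/A = 0.161·192.128/54.676 = 0.57 s.

0.57 s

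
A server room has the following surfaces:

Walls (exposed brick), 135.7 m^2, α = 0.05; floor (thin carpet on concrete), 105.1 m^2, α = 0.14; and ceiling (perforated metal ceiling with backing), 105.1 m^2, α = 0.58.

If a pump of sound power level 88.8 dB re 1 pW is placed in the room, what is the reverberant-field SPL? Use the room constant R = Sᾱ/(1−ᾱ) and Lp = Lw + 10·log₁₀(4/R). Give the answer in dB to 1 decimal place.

74.5 dB

Σ(Sᵢαᵢ) = 135.7·0.05 + 105.1·0.14 + 105.1·0.58 = 82.457; total area S = 345.9 m^2.
ᾱ = 82.457/345.9 = 0.2384; R = Sᾱ/(1−ᾱ) = 82.457/(1−0.2384) = 108.268 m^2.
Lp = 88.8 + 10·log₁₀(4/108.268) = 88.8 + (-14.32) = 74.5 dB.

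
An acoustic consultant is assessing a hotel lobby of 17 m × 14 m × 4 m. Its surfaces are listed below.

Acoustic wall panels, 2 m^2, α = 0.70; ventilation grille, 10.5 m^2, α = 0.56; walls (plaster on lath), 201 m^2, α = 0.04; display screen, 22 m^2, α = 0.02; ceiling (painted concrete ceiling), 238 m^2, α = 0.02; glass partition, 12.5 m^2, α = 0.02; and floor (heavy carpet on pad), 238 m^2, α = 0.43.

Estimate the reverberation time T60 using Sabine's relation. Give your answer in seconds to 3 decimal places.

A = Σ Sᵢαᵢ = 2*0.70 + 10.5*0.56 + 201*0.04 + 22*0.02 + 238*0.02 + 12.5*0.02 + 238*0.43 = 123.110 sabins.
V = 17·14·4 = 952 m³.
RT60 = 0.161 · V / A = 0.161 × 952 / 123.110 = 1.245 s.

1.245 s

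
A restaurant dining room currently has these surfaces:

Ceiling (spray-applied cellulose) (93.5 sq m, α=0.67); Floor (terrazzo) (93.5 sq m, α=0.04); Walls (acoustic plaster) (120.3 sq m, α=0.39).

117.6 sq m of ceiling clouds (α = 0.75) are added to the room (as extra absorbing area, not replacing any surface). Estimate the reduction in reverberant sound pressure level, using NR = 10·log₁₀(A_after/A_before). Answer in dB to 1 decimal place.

Equivalent absorption area: A_before = 93.5·0.67 + 93.5·0.04 + 120.3·0.39 = 113.302 sq m.
Treatment contributes 117.6·0.75 = 88.200 sabins.
A_after = 113.302 + 88.200 = 201.502 sabins.
Reduction = 10 log₁₀(A_after/A_before) = 10 log₁₀(1.7785) = 2.5 dB.

2.5 dB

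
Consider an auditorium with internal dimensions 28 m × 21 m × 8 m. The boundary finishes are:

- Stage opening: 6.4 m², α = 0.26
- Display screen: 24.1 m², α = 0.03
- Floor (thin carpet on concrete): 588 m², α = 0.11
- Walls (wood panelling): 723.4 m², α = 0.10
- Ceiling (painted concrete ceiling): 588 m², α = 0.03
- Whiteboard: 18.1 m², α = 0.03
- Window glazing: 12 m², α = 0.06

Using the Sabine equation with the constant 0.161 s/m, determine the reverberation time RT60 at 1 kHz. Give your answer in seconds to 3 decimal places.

4.784 s

Total absorption A = 6.4·0.26 + 24.1·0.03 + 588·0.11 + 723.4·0.10 + 588·0.03 + 18.1·0.03 + 12·0.06
  = 1.664 + 0.723 + 64.680 + 72.340 + 17.640 + 0.543 + 0.720 = 158.310 m² sabins.
Volume V = 28 × 21 × 8 = 4704 m³.
Sabine: RT60 = 0.161 × 4704 / 158.310 = 4.784 s.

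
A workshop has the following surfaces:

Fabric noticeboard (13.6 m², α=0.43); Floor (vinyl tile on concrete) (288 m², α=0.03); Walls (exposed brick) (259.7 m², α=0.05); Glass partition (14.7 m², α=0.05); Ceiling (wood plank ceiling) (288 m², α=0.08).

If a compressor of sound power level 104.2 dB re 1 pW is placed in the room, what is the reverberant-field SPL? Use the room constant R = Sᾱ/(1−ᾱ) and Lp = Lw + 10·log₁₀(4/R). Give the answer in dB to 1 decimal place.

A = 51.248 sabins; S = 864.0 m².
ᾱ = 0.0593, so room constant R = A/(1−ᾱ) = 54.479 m².
Lp = Lw + 10 log₁₀(4/R) = 104.2 -11.34 = 92.9 dB.

92.9 dB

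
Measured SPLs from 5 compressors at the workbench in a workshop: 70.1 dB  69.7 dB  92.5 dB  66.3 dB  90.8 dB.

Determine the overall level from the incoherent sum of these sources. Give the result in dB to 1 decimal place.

94.8 dB

Σ 10^(Lᵢ/10) = 3.004e+09.
Back to dB: 10·log₁₀ Σ = 94.8 dB.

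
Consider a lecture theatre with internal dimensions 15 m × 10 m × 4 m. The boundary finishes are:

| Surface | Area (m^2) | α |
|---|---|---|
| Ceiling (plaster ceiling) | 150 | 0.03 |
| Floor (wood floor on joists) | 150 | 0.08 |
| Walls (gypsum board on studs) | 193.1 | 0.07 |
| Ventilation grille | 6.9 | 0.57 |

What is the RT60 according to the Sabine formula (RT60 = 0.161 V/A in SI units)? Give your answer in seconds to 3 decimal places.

2.845 s

A = Σ Sᵢαᵢ = 150*0.03 + 150*0.08 + 193.1*0.07 + 6.9*0.57 = 33.950 sabins.
V = 15·10·4 = 600 m³.
Sabine: RT60 = 0.161 × 600 / 33.950 = 2.845 s.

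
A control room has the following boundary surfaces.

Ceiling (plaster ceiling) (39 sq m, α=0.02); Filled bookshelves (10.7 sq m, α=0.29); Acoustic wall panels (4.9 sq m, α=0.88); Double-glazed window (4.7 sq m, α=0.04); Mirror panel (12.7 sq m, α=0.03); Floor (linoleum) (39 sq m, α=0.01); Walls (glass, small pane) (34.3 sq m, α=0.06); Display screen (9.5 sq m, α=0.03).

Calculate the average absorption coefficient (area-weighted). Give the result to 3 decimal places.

0.074

Total surface area S = 154.8 sq m.
Weighted sum Σ Sα = 11.497.
ᾱ = A/S = 0.074.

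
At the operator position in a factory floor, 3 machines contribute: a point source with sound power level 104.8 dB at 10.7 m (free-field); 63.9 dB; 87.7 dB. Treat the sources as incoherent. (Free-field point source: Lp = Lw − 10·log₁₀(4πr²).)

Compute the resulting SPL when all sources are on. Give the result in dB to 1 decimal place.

Source at 10.7 m: Lp = 104.8 − 10·log₁₀(4π·10.7²) = 104.8 − 10·log₁₀(1438.724) = 73.2 dB.
Converting to relative power and adding: 10^(73.2/10) + 10^(63.9/10) + 10^(87.7/10) = 6.122e+08.
L_total = 10·log₁₀(6.122e+08) = 87.9 dB.

87.9 dB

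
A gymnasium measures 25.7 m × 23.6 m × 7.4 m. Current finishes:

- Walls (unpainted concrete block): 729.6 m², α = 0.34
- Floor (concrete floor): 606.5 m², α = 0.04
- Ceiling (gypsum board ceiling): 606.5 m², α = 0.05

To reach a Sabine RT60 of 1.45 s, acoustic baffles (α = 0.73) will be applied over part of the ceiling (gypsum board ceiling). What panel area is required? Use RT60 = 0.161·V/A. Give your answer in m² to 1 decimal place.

Total absorption A₁ = 729.6*0.34 + 606.5*0.04 + 606.5*0.05
  = 248.064 + 24.260 + 30.325 = 302.649 m² sabins.
Required A₂ = 0.161·4488.248/1.45 = 498.350 sabins.
ΔA needed = 498.350 − 302.649 = 195.701 sabins.
Net gain per m²: Δα = 0.73 − 0.05 = 0.68.
Area = ΔA/Δα = 195.701/0.68 = 287.8 m².

287.8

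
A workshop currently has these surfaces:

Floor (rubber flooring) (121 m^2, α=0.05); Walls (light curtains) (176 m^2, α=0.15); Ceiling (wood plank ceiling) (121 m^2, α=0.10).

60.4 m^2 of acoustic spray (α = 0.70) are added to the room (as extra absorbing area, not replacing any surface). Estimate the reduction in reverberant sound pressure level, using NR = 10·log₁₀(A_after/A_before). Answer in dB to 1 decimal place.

A_before = Σ Sᵢαᵢ = 121·0.05 + 176·0.15 + 121·0.10 = 44.550 sabins.
Added absorption = 60.4 × 0.70 = 42.280 sabins.
A_after = 44.550 + 42.280 = 86.830 sabins.
Reduction = 10 log₁₀(A_after/A_before) = 10 log₁₀(1.9490) = 2.9 dB.

2.9 dB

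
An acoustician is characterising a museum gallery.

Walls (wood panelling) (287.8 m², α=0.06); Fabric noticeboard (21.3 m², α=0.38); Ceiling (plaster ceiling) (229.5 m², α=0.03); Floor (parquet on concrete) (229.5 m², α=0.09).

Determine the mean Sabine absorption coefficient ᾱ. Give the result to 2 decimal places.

0.07

S = Σ Sᵢ = 287.8 + 21.3 + 229.5 + 229.5 = 768.1 m².
Σ(Sᵢαᵢ) = 287.8*0.06 + 21.3*0.38 + 229.5*0.03 + 229.5*0.09 = 52.902.
ᾱ = A/S = 0.07.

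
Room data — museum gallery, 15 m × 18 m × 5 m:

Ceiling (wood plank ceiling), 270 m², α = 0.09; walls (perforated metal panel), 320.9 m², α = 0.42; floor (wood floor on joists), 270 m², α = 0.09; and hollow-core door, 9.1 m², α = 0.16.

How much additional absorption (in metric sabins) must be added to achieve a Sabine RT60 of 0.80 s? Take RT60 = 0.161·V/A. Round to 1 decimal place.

86.9 sabins

Summing Sᵢαᵢ: 24.300 + 134.778 + 24.300 + 1.456 → A₁ = 184.834 sabins.
V = 1350 m³. Required absorption A₂ = 0.161 × 1350 / 0.80 = 271.688 sabins.
ΔA = A₂ − A₁ = 271.688 − 184.834 = 86.9 sabins.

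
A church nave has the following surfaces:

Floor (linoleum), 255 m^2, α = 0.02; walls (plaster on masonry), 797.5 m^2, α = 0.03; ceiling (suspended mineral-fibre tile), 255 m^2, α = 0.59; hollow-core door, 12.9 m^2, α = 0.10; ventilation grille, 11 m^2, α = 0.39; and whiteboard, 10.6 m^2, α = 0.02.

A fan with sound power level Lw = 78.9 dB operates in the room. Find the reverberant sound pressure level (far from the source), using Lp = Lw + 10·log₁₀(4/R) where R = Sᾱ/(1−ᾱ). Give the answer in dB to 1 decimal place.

Σ(Sᵢαᵢ) = 255×0.02 + 797.5×0.03 + 255×0.59 + 12.9×0.10 + 11×0.39 + 10.6×0.02 = 185.267; total area S = 1342.0 m^2.
ᾱ = 185.267/1342.0 = 0.1381; R = Sᾱ/(1−ᾱ) = 185.267/(1−0.1381) = 214.952 m^2.
Lp = Lw + 10 log₁₀(4/R) = 78.9 -17.30 = 61.6 dB.

61.6 dB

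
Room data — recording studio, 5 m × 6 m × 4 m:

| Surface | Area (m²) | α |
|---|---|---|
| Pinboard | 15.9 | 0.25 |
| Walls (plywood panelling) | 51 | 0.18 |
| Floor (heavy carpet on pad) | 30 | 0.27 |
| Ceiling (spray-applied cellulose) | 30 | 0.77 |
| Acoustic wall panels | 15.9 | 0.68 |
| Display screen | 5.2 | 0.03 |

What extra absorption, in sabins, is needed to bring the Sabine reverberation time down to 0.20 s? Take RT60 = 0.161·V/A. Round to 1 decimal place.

41.3 sabins

Summing Sᵢαᵢ: 3.975 + 9.180 + 8.100 + 23.100 + 10.812 + 0.156 → A₁ = 55.323 sabins.
For T = 0.20 s, need A₂ = 0.161·V/T = 0.161·120/0.20 = 96.600 sabins.
Shortfall: 96.600 − 55.323 = 41.3 sabins.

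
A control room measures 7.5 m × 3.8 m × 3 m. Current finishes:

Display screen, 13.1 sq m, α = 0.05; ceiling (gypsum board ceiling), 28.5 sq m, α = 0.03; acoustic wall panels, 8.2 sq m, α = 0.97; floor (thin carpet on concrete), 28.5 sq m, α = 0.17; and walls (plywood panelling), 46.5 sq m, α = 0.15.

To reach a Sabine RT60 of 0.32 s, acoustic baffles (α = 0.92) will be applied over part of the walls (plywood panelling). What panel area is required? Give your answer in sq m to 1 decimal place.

Total absorption A₁ = 13.1×0.05 + 28.5×0.03 + 8.2×0.97 + 28.5×0.17 + 46.5×0.15
  = 0.655 + 0.855 + 7.954 + 4.845 + 6.975 = 21.284 sq m sabins.
Required A₂ = 0.161·85.5/0.32 = 43.017 sabins.
Absorption to add: 43.017 − 21.284 = 21.733 sabins.
Each sq m of panel replacing the walls (plywood panelling) adds (0.92 − 0.15) = 0.77 sabins.
Panel area = 21.733 / 0.77 = 28.2 sq m.

28.2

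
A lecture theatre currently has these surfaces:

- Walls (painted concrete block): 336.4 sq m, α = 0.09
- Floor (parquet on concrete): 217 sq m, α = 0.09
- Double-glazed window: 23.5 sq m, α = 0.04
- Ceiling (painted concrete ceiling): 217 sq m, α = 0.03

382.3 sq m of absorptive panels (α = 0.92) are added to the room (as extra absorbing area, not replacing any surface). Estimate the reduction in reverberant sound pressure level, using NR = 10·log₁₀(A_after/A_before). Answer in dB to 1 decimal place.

Summing Sᵢαᵢ: 30.276 + 19.530 + 0.940 + 6.510 → A_before = 57.256 sabins.
Added absorption = 382.3 × 0.92 = 351.716 sabins.
A_after = 57.256 + 351.716 = 408.972 sabins.
NR = 10·log₁₀(408.972/57.256) = 8.5 dB.

8.5 dB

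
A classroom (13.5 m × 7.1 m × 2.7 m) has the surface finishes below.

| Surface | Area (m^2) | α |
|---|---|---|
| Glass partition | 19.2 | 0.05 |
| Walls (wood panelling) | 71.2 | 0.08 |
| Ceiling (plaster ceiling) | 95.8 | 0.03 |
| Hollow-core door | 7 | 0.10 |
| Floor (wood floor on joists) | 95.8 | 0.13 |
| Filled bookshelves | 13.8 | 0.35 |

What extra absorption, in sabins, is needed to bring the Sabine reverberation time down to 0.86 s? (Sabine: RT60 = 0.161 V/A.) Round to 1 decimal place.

20.9 sabins

Summing Sᵢαᵢ: 0.960 + 5.696 + 2.874 + 0.700 + 12.454 + 4.830 → A₁ = 27.514 sabins.
Target A₂ = 0.161·258.795/0.86 = 48.449 sabins (V = 258.795 m³).
Additional absorption ΔA = 48.449 − 27.514 = 20.9 sabins.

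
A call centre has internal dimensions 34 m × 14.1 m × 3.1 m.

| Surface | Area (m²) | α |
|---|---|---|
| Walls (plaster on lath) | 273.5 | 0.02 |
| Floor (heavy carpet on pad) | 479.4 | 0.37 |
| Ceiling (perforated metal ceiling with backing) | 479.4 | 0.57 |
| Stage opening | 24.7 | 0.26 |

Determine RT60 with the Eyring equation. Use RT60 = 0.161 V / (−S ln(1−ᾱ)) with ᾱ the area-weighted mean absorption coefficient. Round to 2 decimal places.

S = Σ Sᵢ = 1257.0 m².
Σ(Sᵢαᵢ) = 273.5·0.02 + 479.4·0.37 + 479.4·0.57 + 24.7·0.26 = 462.528.
Mean coefficient ᾱ = A/S = 0.3680.
Eyring denominator: −S ln(1−ᾱ) = 576.794.
V = 34 × 14.1 × 3.1 = 1486.14 m³.
RT60 = 0.161 × 1486.14 / 576.794 = 0.41 s.

0.41 seconds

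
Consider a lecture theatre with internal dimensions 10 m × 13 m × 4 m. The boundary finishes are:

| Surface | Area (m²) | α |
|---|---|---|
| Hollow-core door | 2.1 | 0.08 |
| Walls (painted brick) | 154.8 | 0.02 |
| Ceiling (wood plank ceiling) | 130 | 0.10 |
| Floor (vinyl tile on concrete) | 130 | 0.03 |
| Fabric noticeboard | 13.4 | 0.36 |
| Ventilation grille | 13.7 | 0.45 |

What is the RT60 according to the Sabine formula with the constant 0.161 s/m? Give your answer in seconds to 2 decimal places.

2.69 s

Equivalent absorption area: A = 2.1*0.08 + 154.8*0.02 + 130*0.10 + 130*0.03 + 13.4*0.36 + 13.7*0.45 = 31.153 m².
V = 10·13·4 = 520 m³.
Sabine: RT60 = 0.161 × 520 / 31.153 = 2.69 s.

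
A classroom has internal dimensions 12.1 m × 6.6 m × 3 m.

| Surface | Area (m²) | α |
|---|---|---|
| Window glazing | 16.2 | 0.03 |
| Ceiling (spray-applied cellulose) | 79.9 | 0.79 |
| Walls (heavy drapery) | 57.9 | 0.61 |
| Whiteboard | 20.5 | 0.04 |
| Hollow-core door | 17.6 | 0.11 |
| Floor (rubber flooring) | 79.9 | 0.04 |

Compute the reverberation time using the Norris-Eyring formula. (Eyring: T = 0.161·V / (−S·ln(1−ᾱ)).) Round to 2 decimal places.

0.29 s

S = Σ Sᵢ = 272.0 m².
Σ(Sᵢαᵢ) = 16.2·0.03 + 79.9·0.79 + 57.9·0.61 + 20.5·0.04 + 17.6·0.11 + 79.9·0.04 = 104.878.
Mean coefficient ᾱ = A/S = 0.3856.
Eyring denominator: −S ln(1−ᾱ) = 132.494.
V = 12.1 × 6.6 × 3 = 239.58 m³.
T = 0.161·V/[−S·ln(1−ᾱ)] = 0.161·239.58/132.494 = 0.29 s.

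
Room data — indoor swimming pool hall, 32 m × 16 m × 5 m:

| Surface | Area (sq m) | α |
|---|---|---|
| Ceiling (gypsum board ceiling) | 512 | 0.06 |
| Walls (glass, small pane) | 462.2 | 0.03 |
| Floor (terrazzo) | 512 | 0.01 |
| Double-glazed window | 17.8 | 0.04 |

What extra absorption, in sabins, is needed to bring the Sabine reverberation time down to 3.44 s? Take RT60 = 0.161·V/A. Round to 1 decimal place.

Summing Sᵢαᵢ: 30.720 + 13.866 + 5.120 + 0.712 → A₁ = 50.418 sabins.
For T = 3.44 s, need A₂ = 0.161·V/T = 0.161·2560/3.44 = 119.814 sabins.
Shortfall: 119.814 − 50.418 = 69.4 sabins.

69.4 sabins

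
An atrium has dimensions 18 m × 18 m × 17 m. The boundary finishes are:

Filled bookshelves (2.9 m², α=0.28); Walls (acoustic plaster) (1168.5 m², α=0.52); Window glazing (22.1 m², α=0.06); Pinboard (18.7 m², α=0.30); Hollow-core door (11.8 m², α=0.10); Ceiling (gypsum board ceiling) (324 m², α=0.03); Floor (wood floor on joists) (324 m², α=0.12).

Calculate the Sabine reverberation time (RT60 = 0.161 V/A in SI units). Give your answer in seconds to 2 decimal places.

1.33 s

Total absorption A = 2.9·0.28 + 1168.5·0.52 + 22.1·0.06 + 18.7·0.30 + 11.8·0.10 + 324·0.03 + 324·0.12
  = 0.812 + 607.620 + 1.326 + 5.610 + 1.180 + 9.720 + 38.880 = 665.148 m² sabins.
Room volume: 5508 m³.
T = 0.161 V/A = 0.161·5508/665.148 = 1.33 s.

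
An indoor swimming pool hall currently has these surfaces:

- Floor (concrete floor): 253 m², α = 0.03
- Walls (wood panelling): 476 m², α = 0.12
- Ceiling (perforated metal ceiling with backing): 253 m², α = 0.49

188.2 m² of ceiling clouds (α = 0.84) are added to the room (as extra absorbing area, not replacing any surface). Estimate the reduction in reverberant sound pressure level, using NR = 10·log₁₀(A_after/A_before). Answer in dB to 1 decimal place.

2.6 dB

Summing Sᵢαᵢ: 7.590 + 57.120 + 123.970 → A_before = 188.680 sabins.
Treatment contributes 188.2·0.84 = 158.088 sabins.
New total A_after = 346.768 sabins.
Reduction = 10 log₁₀(A_after/A_before) = 10 log₁₀(1.8379) = 2.6 dB.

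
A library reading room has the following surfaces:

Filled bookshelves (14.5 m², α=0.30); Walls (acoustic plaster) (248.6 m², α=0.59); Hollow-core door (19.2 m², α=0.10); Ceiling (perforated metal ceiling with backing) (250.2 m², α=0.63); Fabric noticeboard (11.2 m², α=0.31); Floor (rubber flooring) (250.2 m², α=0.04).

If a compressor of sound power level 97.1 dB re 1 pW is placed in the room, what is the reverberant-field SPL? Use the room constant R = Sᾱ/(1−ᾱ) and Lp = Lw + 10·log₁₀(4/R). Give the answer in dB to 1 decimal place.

75.7 dB

Σ(Sᵢαᵢ) = 14.5×0.30 + 248.6×0.59 + 19.2×0.10 + 250.2×0.63 + 11.2×0.31 + 250.2×0.04 = 324.050; total area S = 793.9 m².
ᾱ = 0.4082, so room constant R = A/(1−ᾱ) = 547.567 m².
Lp = 97.1 + 10·log₁₀(4/547.567) = 97.1 + (-21.36) = 75.7 dB.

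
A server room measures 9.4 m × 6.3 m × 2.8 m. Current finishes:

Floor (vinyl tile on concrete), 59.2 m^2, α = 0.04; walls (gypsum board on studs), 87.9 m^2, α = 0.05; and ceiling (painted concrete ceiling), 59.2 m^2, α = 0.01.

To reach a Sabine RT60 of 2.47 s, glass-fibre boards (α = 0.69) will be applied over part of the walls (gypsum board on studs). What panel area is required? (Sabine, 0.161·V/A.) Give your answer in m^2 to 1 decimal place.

Equivalent absorption area: A₁ = 59.2·0.04 + 87.9·0.05 + 59.2·0.01 = 7.355 m^2.
V = 165.816 m³. Target absorption A₂ = 0.161 × 165.816 / 2.47 = 10.808 sabins.
Absorption to add: 10.808 − 7.355 = 3.453 sabins.
Each m^2 of panel replacing the walls (gypsum board on studs) adds (0.69 − 0.05) = 0.64 sabins.
Panel area = 3.453 / 0.64 = 5.4 m^2.

5.4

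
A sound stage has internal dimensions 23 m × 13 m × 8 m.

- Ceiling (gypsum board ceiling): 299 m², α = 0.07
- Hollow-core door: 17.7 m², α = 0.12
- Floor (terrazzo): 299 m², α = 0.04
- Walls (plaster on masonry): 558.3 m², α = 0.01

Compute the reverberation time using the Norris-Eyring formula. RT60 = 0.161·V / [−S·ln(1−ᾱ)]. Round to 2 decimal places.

9.32 s

S = Σ Sᵢ = 1174.0 m².
Σ(Sᵢαᵢ) = 299×0.07 + 17.7×0.12 + 299×0.04 + 558.3×0.01 = 40.597.
ᾱ = 40.597 / 1174.0 = 0.0346.
−S·ln(1−ᾱ) = −1174.0 × ln(1 − 0.0346) = 41.340.
V = 23 × 13 × 8 = 2392 m³.
RT60 = 0.161 × 2392 / 41.340 = 9.32 s.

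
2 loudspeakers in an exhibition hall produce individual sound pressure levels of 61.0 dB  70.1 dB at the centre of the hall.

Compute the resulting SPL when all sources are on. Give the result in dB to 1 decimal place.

70.6 dB

Converting to relative power and adding: 10^(61.0/10) + 10^(70.1/10) = 1.149e+07.
Back to dB: 10·log₁₀ Σ = 70.6 dB.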